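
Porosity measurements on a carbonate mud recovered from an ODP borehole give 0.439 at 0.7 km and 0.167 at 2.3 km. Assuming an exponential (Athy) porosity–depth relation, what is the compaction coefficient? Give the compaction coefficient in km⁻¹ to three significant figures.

0.604 km⁻¹

Athy: n(d) = n₀ e^(−cd) ⇒ n₁/n₂ = e^{c(d₂−d₁)} ⇒ c = ln(n₁/n₂)/(d₂−d₁)
c = ln(0.439/0.167) / (2.3 − 0.7) = ln(2.629) / 1.6 = 0.9665 / 1.6 = 0.6041 km⁻¹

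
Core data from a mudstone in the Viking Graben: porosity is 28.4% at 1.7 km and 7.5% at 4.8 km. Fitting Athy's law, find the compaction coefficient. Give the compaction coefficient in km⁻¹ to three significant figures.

0.430 km⁻¹

Athy: φ(z) = φ₀ e^(−kz) ⇒ φ₁/φ₂ = e^{k(z₂−z₁)} ⇒ k = ln(φ₁/φ₂)/(z₂−z₁)
k = ln(0.284/0.075) / (4.8 − 1.7) = ln(3.787) / 3.1 = 1.3315 / 3.1 = 0.4295 km⁻¹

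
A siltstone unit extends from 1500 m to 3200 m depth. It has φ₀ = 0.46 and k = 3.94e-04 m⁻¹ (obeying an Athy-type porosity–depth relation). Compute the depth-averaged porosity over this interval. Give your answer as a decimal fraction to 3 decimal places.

Working in km (1 km = 1000 m; k in km⁻¹ = k in m⁻¹ × 1000):
⟨φ⟩ = (1/(Z₂−Z₁)) ∫ φ₀ e^(−kZ) dZ = φ₀·(e^(−k·Z₁) − e^(−k·Z₂)) / (k·(Z₂−Z₁))
e^(−0.394×1.5) = 0.5538; e^(−0.394×3.2) = 0.2834
⟨φ⟩ = 0.46 × (0.5538 − 0.2834) / (0.394 × 1.7) = 0.46 × 0.4036 = 0.1857

0.186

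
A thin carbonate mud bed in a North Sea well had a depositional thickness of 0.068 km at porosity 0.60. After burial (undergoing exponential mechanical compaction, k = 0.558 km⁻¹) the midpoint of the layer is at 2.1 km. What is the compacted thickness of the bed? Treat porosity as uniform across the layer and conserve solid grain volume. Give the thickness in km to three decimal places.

Porosity at 2.1 km: n = 0.6·exp(−0.558×2.1) = 0.1859
Solid-volume conservation: h(1−n) = h₀(1−n₀) ⇒ h = h₀·(1−n₀)/(1−n)
h = 0.068 × (1 − 0.6)/(1 − 0.1859) = 0.068 × 0.4913 = 0.0334 km

0.033 km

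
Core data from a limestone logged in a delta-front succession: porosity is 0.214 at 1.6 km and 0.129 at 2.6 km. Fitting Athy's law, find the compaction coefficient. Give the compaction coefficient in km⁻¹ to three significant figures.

0.506 km⁻¹

Athy: phi(Z) = phi₀ e^(−βZ) ⇒ phi₁/phi₂ = e^{β(Z₂−Z₁)} ⇒ β = ln(phi₁/phi₂)/(Z₂−Z₁)
β = ln(0.214/0.129) / (2.6 − 1.6) = ln(1.659) / 1 = 0.5062 / 1 = 0.5062 km⁻¹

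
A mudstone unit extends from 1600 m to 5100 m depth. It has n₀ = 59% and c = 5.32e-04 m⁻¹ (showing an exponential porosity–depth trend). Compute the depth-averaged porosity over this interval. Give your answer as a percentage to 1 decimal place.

Working in km (1 km = 1000 m; c in km⁻¹ = c in m⁻¹ × 1000):
⟨n⟩ = (1/(z₂−z₁)) ∫ n₀ e^(−cz) dz = n₀·(e^(−c·z₁) − e^(−c·z₂)) / (c·(z₂−z₁))
e^(−0.532×1.6) = 0.4269; e^(−0.532×5.1) = 0.0663
⟨n⟩ = 0.59 × (0.4269 − 0.0663) / (0.532 × 3.5) = 0.59 × 0.1937 = 0.1143

11.4%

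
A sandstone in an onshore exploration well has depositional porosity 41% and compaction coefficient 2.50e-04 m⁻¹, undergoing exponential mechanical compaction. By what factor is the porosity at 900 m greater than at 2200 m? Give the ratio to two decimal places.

1.38

Working in km (1 km = 1000 m; c in km⁻¹ = c in m⁻¹ × 1000):
n(d₁)/n(d₂) = e^(−c·d₁)/e^(−c·d₂) = e^{c(d₂−d₁)}
= exp(0.25 × 1.3) = exp(0.325) = 1.3840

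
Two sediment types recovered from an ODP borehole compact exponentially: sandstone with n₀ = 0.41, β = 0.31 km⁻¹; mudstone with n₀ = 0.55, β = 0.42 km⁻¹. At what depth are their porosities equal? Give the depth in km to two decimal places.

Set n₀ₐ e^(−βₐd) = n₀ᵦ e^(−βᵦd) ⇒ ln(n₀ₐ/n₀ᵦ) = (βₐ − βᵦ)·d
d = ln(0.41/0.55) / (0.31 − 0.42) = -0.2938 / -0.11 = 2.671 km

2.67 km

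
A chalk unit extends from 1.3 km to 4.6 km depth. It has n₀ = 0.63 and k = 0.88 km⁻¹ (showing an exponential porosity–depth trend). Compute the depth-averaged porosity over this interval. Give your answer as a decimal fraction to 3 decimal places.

⟨n⟩ = (1/(Z₂−Z₁)) ∫ n₀ e^(−kZ) dZ = n₀·(e^(−k·Z₁) − e^(−k·Z₂)) / (k·(Z₂−Z₁))
e^(−0.88×1.3) = 0.3185; e^(−0.88×4.6) = 0.0175
⟨n⟩ = 0.63 × (0.3185 − 0.0175) / (0.88 × 3.3) = 0.63 × 0.1037 = 0.0653

0.065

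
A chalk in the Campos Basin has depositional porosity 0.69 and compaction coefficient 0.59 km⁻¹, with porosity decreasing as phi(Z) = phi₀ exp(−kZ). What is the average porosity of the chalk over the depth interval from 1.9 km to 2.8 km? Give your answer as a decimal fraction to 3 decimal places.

0.174

⟨phi⟩ = (1/(Z₂−Z₁)) ∫ phi₀ e^(−kZ) dZ = phi₀·(e^(−k·Z₁) − e^(−k·Z₂)) / (k·(Z₂−Z₁))
e^(−0.59×1.9) = 0.3260; e^(−0.59×2.8) = 0.1917
⟨phi⟩ = 0.69 × (0.3260 − 0.1917) / (0.59 × 0.9) = 0.69 × 0.2529 = 0.1745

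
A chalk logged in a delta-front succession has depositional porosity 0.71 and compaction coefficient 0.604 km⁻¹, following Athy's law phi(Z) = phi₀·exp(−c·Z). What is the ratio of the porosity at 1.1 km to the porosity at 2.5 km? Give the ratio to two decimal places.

2.33

phi(Z₁)/phi(Z₂) = e^(−c·Z₁)/e^(−c·Z₂) = e^{c(Z₂−Z₁)}
= exp(0.604 × 1.4) = exp(0.8456) = 2.3294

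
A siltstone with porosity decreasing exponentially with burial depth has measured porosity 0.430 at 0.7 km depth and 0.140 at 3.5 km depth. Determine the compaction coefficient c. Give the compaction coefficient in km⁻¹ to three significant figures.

0.401 km⁻¹

Athy: phi(d) = phi₀ e^(−cd) ⇒ phi₁/phi₂ = e^{c(d₂−d₁)} ⇒ c = ln(phi₁/phi₂)/(d₂−d₁)
c = ln(0.43/0.14) / (3.5 − 0.7) = ln(3.071) / 2.8 = 1.1221 / 2.8 = 0.4008 km⁻¹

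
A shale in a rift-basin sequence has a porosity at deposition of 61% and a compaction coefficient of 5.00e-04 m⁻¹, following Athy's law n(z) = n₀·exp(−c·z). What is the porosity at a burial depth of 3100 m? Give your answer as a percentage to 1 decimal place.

Working in km (1 km = 1000 m; c in km⁻¹ = c in m⁻¹ × 1000):
n = n₀·exp(−c·z) = 0.61 × exp(−0.5 × 3.1) = 0.61 × exp(−1.55)
  = 0.61 × 0.2122 = 0.1295

12.9%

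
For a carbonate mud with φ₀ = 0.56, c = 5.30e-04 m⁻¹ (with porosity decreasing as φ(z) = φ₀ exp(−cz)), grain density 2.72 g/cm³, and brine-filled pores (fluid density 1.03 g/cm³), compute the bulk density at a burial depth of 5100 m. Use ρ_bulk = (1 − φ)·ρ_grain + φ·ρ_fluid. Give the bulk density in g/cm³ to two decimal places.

Working in km (1 km = 1000 m; c in km⁻¹ = c in m⁻¹ × 1000):
Porosity at depth: φ = 0.56·exp(−0.53×5.1) = 0.56×0.0670 = 0.0375
Bulk density: ρ_b = (1−φ)ρ_g + φ·ρ_f = 0.9625×2.72 + 0.0375×1.03
       = 2.618 + 0.039 = 2.657 g/cm³

2.66 g/cm³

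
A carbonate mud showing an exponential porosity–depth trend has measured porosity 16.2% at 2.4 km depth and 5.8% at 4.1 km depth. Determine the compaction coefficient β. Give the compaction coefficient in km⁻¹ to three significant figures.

0.604 km⁻¹

Athy: n(Z) = n₀ e^(−βZ) ⇒ n₁/n₂ = e^{β(Z₂−Z₁)} ⇒ β = ln(n₁/n₂)/(Z₂−Z₁)
β = ln(0.162/0.058) / (4.1 − 2.4) = ln(2.793) / 1.7 = 1.0272 / 1.7 = 0.6042 km⁻¹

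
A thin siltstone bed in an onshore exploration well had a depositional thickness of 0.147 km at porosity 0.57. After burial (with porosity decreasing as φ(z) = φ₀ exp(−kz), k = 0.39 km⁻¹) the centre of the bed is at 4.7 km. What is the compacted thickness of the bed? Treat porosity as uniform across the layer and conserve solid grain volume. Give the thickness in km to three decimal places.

Porosity at 4.7 km: φ = 0.57·exp(−0.39×4.7) = 0.0912
Solid-volume conservation: h(1−φ) = h₀(1−φ₀) ⇒ h = h₀·(1−φ₀)/(1−φ)
h = 0.147 × (1 − 0.57)/(1 − 0.0912) = 0.147 × 0.4731 = 0.0696 km

0.070 km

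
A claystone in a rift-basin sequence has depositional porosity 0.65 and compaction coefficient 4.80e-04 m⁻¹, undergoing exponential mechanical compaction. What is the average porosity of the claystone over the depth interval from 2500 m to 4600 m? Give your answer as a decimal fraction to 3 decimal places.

Working in km (1 km = 1000 m; k in km⁻¹ = k in m⁻¹ × 1000):
⟨n⟩ = (1/(z₂−z₁)) ∫ n₀ e^(−kz) dz = n₀·(e^(−k·z₁) − e^(−k·z₂)) / (k·(z₂−z₁))
e^(−0.48×2.5) = 0.3012; e^(−0.48×4.6) = 0.1099
⟨n⟩ = 0.65 × (0.3012 − 0.1099) / (0.48 × 2.1) = 0.65 × 0.1898 = 0.1233

0.123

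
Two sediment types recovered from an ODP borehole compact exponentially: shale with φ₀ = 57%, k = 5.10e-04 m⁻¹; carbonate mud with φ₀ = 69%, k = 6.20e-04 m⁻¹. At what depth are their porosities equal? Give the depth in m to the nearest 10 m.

Working in km (1 km = 1000 m; k in km⁻¹ = k in m⁻¹ × 1000):
Set φ₀ₐ e^(−kₐz) = φ₀ᵦ e^(−kᵦz) ⇒ ln(φ₀ₐ/φ₀ᵦ) = (kₐ − kᵦ)·z
z = ln(0.57/0.69) / (0.51 − 0.62) = -0.1911 / -0.11 = 1.737 km

1740 m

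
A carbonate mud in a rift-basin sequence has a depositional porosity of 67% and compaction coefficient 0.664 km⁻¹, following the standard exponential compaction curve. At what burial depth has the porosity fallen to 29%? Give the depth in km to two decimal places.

1.26 km

Invert Athy's law: z = ln(n₀/n) / β
z = ln(0.67/0.29) / 0.664 = ln(2.31) / 0.664 = 0.8374 / 0.664 = 1.261 km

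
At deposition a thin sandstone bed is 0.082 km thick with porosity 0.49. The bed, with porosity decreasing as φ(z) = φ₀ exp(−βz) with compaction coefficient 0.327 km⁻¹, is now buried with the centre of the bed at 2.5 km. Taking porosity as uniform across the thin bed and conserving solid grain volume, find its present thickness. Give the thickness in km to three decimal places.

Porosity at 2.5 km: φ = 0.49·exp(−0.327×2.5) = 0.2164
Solid-volume conservation: h(1−φ) = h₀(1−φ₀) ⇒ h = h₀·(1−φ₀)/(1−φ)
h = 0.082 × (1 − 0.49)/(1 − 0.2164) = 0.082 × 0.6508 = 0.0534 km

0.053 km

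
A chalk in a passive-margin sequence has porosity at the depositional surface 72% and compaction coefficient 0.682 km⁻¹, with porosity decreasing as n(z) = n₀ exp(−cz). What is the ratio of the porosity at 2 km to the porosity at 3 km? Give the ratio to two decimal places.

n(z₁)/n(z₂) = e^(−c·z₁)/e^(−c·z₂) = e^{c(z₂−z₁)}
= exp(0.682 × 1) = exp(0.682) = 1.9778

1.98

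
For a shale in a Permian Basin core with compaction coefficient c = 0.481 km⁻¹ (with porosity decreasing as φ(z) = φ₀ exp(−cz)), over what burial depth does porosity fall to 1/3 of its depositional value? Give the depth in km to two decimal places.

φ/φ₀ = 1/3 ⇒ exp(−c·z) = 1/3 ⇒ z = ln(3) / c
z = 1.0986 / 0.481 = 2.284 km

2.28 km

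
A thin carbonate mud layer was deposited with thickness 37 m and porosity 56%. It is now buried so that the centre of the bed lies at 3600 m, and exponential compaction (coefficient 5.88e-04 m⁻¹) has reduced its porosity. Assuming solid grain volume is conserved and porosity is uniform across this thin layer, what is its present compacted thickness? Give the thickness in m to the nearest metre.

Working in km (1 km = 1000 m; k in km⁻¹ = k in m⁻¹ × 1000):
Porosity at 3.6 km: n = 0.56·exp(−0.588×3.6) = 0.0674
Solid-volume conservation: h(1−n) = h₀(1−n₀) ⇒ h = h₀·(1−n₀)/(1−n)
h = 0.037 × (1 − 0.56)/(1 − 0.0674) = 0.037 × 0.4718 = 0.0175 km

17 m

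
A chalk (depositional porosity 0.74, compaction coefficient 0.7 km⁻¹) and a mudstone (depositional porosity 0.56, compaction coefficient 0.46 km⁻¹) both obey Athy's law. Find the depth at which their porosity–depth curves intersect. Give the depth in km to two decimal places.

1.16 km

Set phi₀ₐ e^(−cₐz) = phi₀ᵦ e^(−cᵦz) ⇒ ln(phi₀ₐ/phi₀ᵦ) = (cₐ − cᵦ)·z
z = ln(0.74/0.56) / (0.7 − 0.46) = 0.2787 / 0.24 = 1.161 km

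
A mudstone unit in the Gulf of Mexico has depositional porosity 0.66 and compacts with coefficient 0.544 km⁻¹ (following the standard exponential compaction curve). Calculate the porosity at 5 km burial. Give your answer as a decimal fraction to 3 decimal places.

0.043

phi = phi₀·exp(−k·z) = 0.66 × exp(−0.544 × 5) = 0.66 × exp(−2.72)
  = 0.66 × 0.0659 = 0.0435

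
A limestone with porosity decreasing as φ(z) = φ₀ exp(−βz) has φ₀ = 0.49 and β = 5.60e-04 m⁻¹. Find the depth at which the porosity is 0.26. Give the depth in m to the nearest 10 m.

Working in km (1 km = 1000 m; β in km⁻¹ = β in m⁻¹ × 1000):
Invert Athy's law: z = ln(φ₀/φ) / β
z = ln(0.49/0.26) / 0.56 = ln(1.885) / 0.56 = 0.6337 / 0.56 = 1.132 km

1130 m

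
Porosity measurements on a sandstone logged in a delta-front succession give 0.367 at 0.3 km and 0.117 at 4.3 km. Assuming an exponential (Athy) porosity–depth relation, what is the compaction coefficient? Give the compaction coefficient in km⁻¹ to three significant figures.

0.286 km⁻¹

Athy: φ(Z) = φ₀ e^(−kZ) ⇒ φ₁/φ₂ = e^{k(Z₂−Z₁)} ⇒ k = ln(φ₁/φ₂)/(Z₂−Z₁)
k = ln(0.367/0.117) / (4.3 − 0.3) = ln(3.137) / 4 = 1.1432 / 4 = 0.2858 km⁻¹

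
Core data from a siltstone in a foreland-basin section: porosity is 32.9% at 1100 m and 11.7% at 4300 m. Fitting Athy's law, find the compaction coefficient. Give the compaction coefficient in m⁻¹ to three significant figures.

Working in km (1 km = 1000 m; k in km⁻¹ = k in m⁻¹ × 1000):
Athy: φ(Z) = φ₀ e^(−kZ) ⇒ φ₁/φ₂ = e^{k(Z₂−Z₁)} ⇒ k = ln(φ₁/φ₂)/(Z₂−Z₁)
k = ln(0.329/0.117) / (4.3 − 1.1) = ln(2.812) / 3.2 = 1.0339 / 3.2 = 0.3231 km⁻¹

0.000323 m⁻¹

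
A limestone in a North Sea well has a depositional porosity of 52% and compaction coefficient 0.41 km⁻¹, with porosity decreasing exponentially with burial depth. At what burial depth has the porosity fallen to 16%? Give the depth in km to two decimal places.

2.87 km

Invert Athy's law: Z = ln(φ₀/φ) / β
Z = ln(0.52/0.16) / 0.41 = ln(3.25) / 0.41 = 1.1787 / 0.41 = 2.875 km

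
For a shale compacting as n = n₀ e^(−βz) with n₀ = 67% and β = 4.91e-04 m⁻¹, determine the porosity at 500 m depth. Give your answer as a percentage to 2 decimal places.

52.41%

Working in km (1 km = 1000 m; β in km⁻¹ = β in m⁻¹ × 1000):
n = n₀·exp(−β·z) = 0.67 × exp(−0.491 × 0.5) = 0.67 × exp(−0.2455)
  = 0.67 × 0.7823 = 0.5241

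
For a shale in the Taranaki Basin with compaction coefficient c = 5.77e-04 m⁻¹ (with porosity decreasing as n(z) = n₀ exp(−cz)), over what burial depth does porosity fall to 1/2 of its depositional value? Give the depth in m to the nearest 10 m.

1200 m

Working in km (1 km = 1000 m; c in km⁻¹ = c in m⁻¹ × 1000):
n/n₀ = 1/2 ⇒ exp(−c·z) = 1/2 ⇒ z = ln(2) / c
z = 0.6931 / 0.577 = 1.201 km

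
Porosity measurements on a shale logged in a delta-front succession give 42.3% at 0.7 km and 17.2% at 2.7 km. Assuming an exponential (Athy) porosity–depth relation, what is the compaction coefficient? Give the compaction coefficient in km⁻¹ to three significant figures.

Athy: φ(Z) = φ₀ e^(−cZ) ⇒ φ₁/φ₂ = e^{c(Z₂−Z₁)} ⇒ c = ln(φ₁/φ₂)/(Z₂−Z₁)
c = ln(0.423/0.172) / (2.7 − 0.7) = ln(2.459) / 2 = 0.8999 / 2 = 0.4499 km⁻¹

0.450 km⁻¹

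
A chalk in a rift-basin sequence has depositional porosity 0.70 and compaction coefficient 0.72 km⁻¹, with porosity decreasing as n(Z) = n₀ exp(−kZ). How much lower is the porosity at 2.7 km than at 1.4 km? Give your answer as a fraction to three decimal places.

n(1.4) = 0.7·e^(−0.72×1.4) = 0.2555
n(2.7) = 0.7·e^(−0.72×2.7) = 0.1002
Δn = 0.2555 − 0.1002 = 0.1553

0.155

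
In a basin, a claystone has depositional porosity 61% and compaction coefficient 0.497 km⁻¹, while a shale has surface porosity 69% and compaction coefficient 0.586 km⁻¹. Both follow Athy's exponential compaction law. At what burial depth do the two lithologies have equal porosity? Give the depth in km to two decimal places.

Set φ₀ₐ e^(−kₐd) = φ₀ᵦ e^(−kᵦd) ⇒ ln(φ₀ₐ/φ₀ᵦ) = (kₐ − kᵦ)·d
d = ln(0.61/0.69) / (0.497 − 0.586) = -0.1232 / -0.089 = 1.385 km

1.38 km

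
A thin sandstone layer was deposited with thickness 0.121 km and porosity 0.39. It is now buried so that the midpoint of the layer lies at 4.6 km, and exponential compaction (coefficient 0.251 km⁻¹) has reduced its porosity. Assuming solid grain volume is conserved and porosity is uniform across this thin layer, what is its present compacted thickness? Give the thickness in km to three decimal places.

Porosity at 4.6 km: phi = 0.39·exp(−0.251×4.6) = 0.1229
Solid-volume conservation: h(1−phi) = h₀(1−phi₀) ⇒ h = h₀·(1−phi₀)/(1−phi)
h = 0.121 × (1 − 0.39)/(1 − 0.1229) = 0.121 × 0.6955 = 0.0842 km

0.084 km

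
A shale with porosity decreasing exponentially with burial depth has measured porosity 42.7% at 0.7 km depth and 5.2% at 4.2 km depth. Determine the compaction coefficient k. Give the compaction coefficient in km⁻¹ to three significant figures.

0.602 km⁻¹

Athy: phi(d) = phi₀ e^(−kd) ⇒ phi₁/phi₂ = e^{k(d₂−d₁)} ⇒ k = ln(phi₁/phi₂)/(d₂−d₁)
k = ln(0.427/0.052) / (4.2 − 0.7) = ln(8.212) / 3.5 = 2.1055 / 3.5 = 0.6016 km⁻¹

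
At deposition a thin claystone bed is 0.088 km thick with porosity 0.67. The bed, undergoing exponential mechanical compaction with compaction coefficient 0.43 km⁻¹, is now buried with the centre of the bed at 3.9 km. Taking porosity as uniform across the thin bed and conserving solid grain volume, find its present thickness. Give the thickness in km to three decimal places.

0.033 km

Porosity at 3.9 km: phi = 0.67·exp(−0.43×3.9) = 0.1252
Solid-volume conservation: h(1−phi) = h₀(1−phi₀) ⇒ h = h₀·(1−phi₀)/(1−phi)
h = 0.088 × (1 − 0.67)/(1 − 0.1252) = 0.088 × 0.3772 = 0.0332 km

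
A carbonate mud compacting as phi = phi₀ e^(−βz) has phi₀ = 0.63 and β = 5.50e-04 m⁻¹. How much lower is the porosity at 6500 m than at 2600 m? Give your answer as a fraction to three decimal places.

0.133

Working in km (1 km = 1000 m; β in km⁻¹ = β in m⁻¹ × 1000):
phi(2.6) = 0.63·e^(−0.55×2.6) = 0.1508
phi(6.5) = 0.63·e^(−0.55×6.5) = 0.0176
Δphi = 0.1508 − 0.0176 = 0.1331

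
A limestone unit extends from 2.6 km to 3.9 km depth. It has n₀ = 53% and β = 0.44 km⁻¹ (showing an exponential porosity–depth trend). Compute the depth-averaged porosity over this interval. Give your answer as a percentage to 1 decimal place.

⟨n⟩ = (1/(Z₂−Z₁)) ∫ n₀ e^(−βZ) dZ = n₀·(e^(−β·Z₁) − e^(−β·Z₂)) / (β·(Z₂−Z₁))
e^(−0.44×2.6) = 0.3185; e^(−0.44×3.9) = 0.1798
⟨n⟩ = 0.53 × (0.3185 − 0.1798) / (0.44 × 1.3) = 0.53 × 0.2426 = 0.1286

12.9%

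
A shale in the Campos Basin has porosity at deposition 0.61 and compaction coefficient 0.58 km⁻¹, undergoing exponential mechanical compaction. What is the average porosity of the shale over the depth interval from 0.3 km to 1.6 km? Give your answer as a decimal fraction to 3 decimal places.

0.360

⟨phi⟩ = (1/(z₂−z₁)) ∫ phi₀ e^(−cz) dz = phi₀·(e^(−c·z₁) − e^(−c·z₂)) / (c·(z₂−z₁))
e^(−0.58×0.3) = 0.8403; e^(−0.58×1.6) = 0.3953
⟨phi⟩ = 0.61 × (0.8403 − 0.3953) / (0.58 × 1.3) = 0.61 × 0.5901 = 0.3600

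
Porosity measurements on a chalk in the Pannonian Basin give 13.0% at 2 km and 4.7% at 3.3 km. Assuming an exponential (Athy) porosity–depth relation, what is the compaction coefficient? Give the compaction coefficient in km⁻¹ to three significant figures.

Athy: φ(z) = φ₀ e^(−cz) ⇒ φ₁/φ₂ = e^{c(z₂−z₁)} ⇒ c = ln(φ₁/φ₂)/(z₂−z₁)
c = ln(0.13/0.047) / (3.3 − 2) = ln(2.766) / 1.3 = 1.0174 / 1.3 = 0.7826 km⁻¹

0.783 km⁻¹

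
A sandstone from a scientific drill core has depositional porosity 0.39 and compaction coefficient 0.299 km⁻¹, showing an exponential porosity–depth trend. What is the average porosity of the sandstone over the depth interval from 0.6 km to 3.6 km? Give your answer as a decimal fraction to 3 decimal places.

0.215

⟨φ⟩ = (1/(Z₂−Z₁)) ∫ φ₀ e^(−βZ) dZ = φ₀·(e^(−β·Z₁) − e^(−β·Z₂)) / (β·(Z₂−Z₁))
e^(−0.299×0.6) = 0.8358; e^(−0.299×3.6) = 0.3408
⟨φ⟩ = 0.39 × (0.8358 − 0.3408) / (0.299 × 3) = 0.39 × 0.5518 = 0.2152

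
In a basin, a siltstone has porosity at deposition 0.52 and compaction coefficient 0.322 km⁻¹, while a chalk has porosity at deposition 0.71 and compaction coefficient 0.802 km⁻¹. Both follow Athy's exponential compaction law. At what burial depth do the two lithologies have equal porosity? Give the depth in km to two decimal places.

0.65 km

Set n₀ₐ e^(−βₐZ) = n₀ᵦ e^(−βᵦZ) ⇒ ln(n₀ₐ/n₀ᵦ) = (βₐ − βᵦ)·Z
Z = ln(0.52/0.71) / (0.322 − 0.802) = -0.3114 / -0.48 = 0.649 km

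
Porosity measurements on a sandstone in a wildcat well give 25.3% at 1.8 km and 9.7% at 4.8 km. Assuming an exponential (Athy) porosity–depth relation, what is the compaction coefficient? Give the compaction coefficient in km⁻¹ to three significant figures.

0.320 km⁻¹

Athy: n(Z) = n₀ e^(−βZ) ⇒ n₁/n₂ = e^{β(Z₂−Z₁)} ⇒ β = ln(n₁/n₂)/(Z₂−Z₁)
β = ln(0.253/0.097) / (4.8 − 1.8) = ln(2.608) / 3 = 0.9587 / 3 = 0.3196 km⁻¹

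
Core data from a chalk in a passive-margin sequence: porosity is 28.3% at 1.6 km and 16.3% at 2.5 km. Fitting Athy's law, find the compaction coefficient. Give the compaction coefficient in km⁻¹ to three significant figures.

0.613 km⁻¹

Athy: n(Z) = n₀ e^(−βZ) ⇒ n₁/n₂ = e^{β(Z₂−Z₁)} ⇒ β = ln(n₁/n₂)/(Z₂−Z₁)
β = ln(0.283/0.163) / (2.5 − 1.6) = ln(1.736) / 0.9 = 0.5517 / 0.9 = 0.613 km⁻¹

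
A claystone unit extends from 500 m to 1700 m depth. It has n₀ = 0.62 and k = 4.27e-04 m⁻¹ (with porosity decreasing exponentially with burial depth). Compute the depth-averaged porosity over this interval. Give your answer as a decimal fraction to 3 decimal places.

Working in km (1 km = 1000 m; k in km⁻¹ = k in m⁻¹ × 1000):
⟨n⟩ = (1/(d₂−d₁)) ∫ n₀ e^(−kd) dd = n₀·(e^(−k·d₁) − e^(−k·d₂)) / (k·(d₂−d₁))
e^(−0.427×0.5) = 0.8078; e^(−0.427×1.7) = 0.4839
⟨n⟩ = 0.62 × (0.8078 − 0.4839) / (0.427 × 1.2) = 0.62 × 0.6321 = 0.3919

0.392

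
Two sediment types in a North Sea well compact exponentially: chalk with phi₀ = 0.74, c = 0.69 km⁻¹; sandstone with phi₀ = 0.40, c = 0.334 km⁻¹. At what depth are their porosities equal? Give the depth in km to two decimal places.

1.73 km

Set phi₀ₐ e^(−cₐz) = phi₀ᵦ e^(−cᵦz) ⇒ ln(phi₀ₐ/phi₀ᵦ) = (cₐ − cᵦ)·z
z = ln(0.74/0.4) / (0.69 − 0.334) = 0.6152 / 0.356 = 1.728 km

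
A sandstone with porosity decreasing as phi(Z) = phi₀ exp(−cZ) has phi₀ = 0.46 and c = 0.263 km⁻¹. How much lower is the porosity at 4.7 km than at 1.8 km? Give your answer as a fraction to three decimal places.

0.153

phi(1.8) = 0.46·e^(−0.263×1.8) = 0.2865
phi(4.7) = 0.46·e^(−0.263×4.7) = 0.1336
Δphi = 0.2865 − 0.1336 = 0.1529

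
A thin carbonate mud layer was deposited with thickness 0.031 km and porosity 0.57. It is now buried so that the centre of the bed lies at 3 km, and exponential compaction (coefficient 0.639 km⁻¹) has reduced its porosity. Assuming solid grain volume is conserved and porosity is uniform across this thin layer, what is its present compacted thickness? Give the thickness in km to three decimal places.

Porosity at 3 km: phi = 0.57·exp(−0.639×3) = 0.0838
Solid-volume conservation: h(1−phi) = h₀(1−phi₀) ⇒ h = h₀·(1−phi₀)/(1−phi)
h = 0.031 × (1 − 0.57)/(1 − 0.0838) = 0.031 × 0.4693 = 0.0145 km

0.015 km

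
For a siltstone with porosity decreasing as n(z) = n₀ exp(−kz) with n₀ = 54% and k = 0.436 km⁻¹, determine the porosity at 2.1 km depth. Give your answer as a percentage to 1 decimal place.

n = n₀·exp(−k·z) = 0.54 × exp(−0.436 × 2.1) = 0.54 × exp(−0.9156)
  = 0.54 × 0.4003 = 0.2161

21.6%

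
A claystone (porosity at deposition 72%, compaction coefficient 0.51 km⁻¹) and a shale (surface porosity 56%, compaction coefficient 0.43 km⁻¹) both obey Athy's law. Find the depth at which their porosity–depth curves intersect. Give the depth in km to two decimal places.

3.14 km

Set φ₀ₐ e^(−kₐz) = φ₀ᵦ e^(−kᵦz) ⇒ ln(φ₀ₐ/φ₀ᵦ) = (kₐ − kᵦ)·z
z = ln(0.72/0.56) / (0.51 − 0.43) = 0.2513 / 0.08 = 3.141 km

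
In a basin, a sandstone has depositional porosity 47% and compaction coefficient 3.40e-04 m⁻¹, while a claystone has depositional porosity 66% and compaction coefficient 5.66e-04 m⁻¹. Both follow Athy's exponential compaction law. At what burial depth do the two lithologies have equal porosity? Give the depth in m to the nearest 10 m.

Working in km (1 km = 1000 m; k in km⁻¹ = k in m⁻¹ × 1000):
Set phi₀ₐ e^(−kₐz) = phi₀ᵦ e^(−kᵦz) ⇒ ln(phi₀ₐ/phi₀ᵦ) = (kₐ − kᵦ)·z
z = ln(0.47/0.66) / (0.34 − 0.566) = -0.3395 / -0.226 = 1.502 km

1500 m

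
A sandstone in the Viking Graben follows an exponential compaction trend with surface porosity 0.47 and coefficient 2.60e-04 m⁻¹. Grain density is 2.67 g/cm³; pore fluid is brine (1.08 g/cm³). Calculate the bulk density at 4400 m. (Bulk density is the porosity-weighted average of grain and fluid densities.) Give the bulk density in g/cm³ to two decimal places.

Working in km (1 km = 1000 m; k in km⁻¹ = k in m⁻¹ × 1000):
Porosity at depth: φ = 0.47·exp(−0.26×4.4) = 0.47×0.3185 = 0.1497
Bulk density: ρ_b = (1−φ)ρ_g + φ·ρ_f = 0.8503×2.67 + 0.1497×1.08
       = 2.270 + 0.162 = 2.432 g/cm³

2.43 g/cm³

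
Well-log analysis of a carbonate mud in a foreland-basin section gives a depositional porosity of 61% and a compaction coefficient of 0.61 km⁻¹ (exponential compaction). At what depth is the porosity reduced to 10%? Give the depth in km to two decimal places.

2.96 km

Invert Athy's law: Z = ln(n₀/n) / k
Z = ln(0.61/0.1) / 0.61 = ln(6.1) / 0.61 = 1.8083 / 0.61 = 2.964 km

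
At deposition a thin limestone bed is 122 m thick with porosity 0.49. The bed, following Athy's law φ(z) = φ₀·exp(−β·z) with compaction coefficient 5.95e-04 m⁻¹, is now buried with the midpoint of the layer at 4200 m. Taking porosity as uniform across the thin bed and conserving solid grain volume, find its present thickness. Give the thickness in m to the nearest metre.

65 m

Working in km (1 km = 1000 m; β in km⁻¹ = β in m⁻¹ × 1000):
Porosity at 4.2 km: φ = 0.49·exp(−0.595×4.2) = 0.0403
Solid-volume conservation: h(1−φ) = h₀(1−φ₀) ⇒ h = h₀·(1−φ₀)/(1−φ)
h = 0.122 × (1 − 0.49)/(1 − 0.0403) = 0.122 × 0.5314 = 0.0648 km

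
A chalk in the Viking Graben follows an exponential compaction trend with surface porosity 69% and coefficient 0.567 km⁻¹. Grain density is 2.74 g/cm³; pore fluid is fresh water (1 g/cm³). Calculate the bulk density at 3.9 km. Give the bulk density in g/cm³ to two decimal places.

Porosity at depth: φ = 0.69·exp(−0.567×3.9) = 0.69×0.1096 = 0.0756
Bulk density: ρ_b = (1−φ)ρ_g + φ·ρ_f = 0.9244×2.74 + 0.0756×1
       = 2.533 + 0.076 = 2.608 g/cm³

2.61 g/cm³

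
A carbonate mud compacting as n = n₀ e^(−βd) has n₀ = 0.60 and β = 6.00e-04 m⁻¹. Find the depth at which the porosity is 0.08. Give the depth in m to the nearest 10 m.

Working in km (1 km = 1000 m; β in km⁻¹ = β in m⁻¹ × 1000):
Invert Athy's law: d = ln(n₀/n) / β
d = ln(0.6/0.08) / 0.6 = ln(7.5) / 0.6 = 2.0149 / 0.6 = 3.358 km

3360 m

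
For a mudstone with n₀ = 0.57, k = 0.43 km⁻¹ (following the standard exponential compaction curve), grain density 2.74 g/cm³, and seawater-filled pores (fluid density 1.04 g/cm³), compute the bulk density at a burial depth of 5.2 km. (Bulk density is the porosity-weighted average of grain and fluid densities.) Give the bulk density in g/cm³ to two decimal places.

Porosity at depth: n = 0.57·exp(−0.43×5.2) = 0.57×0.1069 = 0.0609
Bulk density: ρ_b = (1−n)ρ_g + n·ρ_f = 0.9391×2.74 + 0.0609×1.04
       = 2.573 + 0.063 = 2.636 g/cm³

2.64 g/cm³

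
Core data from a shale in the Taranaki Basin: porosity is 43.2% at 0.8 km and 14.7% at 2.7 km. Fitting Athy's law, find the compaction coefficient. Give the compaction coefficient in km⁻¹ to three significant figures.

0.567 km⁻¹

Athy: phi(z) = phi₀ e^(−βz) ⇒ phi₁/phi₂ = e^{β(z₂−z₁)} ⇒ β = ln(phi₁/phi₂)/(z₂−z₁)
β = ln(0.432/0.147) / (2.7 − 0.8) = ln(2.939) / 1.9 = 1.0780 / 1.9 = 0.5674 km⁻¹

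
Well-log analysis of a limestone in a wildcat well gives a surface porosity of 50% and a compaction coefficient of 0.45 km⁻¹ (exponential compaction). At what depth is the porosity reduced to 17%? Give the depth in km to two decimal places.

Invert Athy's law: z = ln(n₀/n) / c
z = ln(0.5/0.17) / 0.45 = ln(2.941) / 0.45 = 1.0788 / 0.45 = 2.397 km

2.40 km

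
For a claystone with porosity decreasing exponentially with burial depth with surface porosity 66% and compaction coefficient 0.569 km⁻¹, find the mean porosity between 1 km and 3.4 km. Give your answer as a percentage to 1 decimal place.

20.4%

⟨n⟩ = (1/(z₂−z₁)) ∫ n₀ e^(−βz) dz = n₀·(e^(−β·z₁) − e^(−β·z₂)) / (β·(z₂−z₁))
e^(−0.569×1) = 0.5661; e^(−0.569×3.4) = 0.1445
⟨n⟩ = 0.66 × (0.5661 − 0.1445) / (0.569 × 2.4) = 0.66 × 0.3087 = 0.2038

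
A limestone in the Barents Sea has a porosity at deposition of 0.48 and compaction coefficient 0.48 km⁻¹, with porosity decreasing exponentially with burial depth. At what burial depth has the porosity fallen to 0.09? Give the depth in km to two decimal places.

3.49 km

Invert Athy's law: Z = ln(n₀/n) / c
Z = ln(0.48/0.09) / 0.48 = ln(5.333) / 0.48 = 1.6740 / 0.48 = 3.487 km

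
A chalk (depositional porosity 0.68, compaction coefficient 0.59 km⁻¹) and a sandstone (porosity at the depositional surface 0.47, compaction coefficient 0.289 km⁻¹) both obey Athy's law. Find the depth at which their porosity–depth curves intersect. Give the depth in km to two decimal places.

Set phi₀ₐ e^(−βₐz) = phi₀ᵦ e^(−βᵦz) ⇒ ln(phi₀ₐ/phi₀ᵦ) = (βₐ − βᵦ)·z
z = ln(0.68/0.47) / (0.59 − 0.289) = 0.3694 / 0.301 = 1.227 km

1.23 km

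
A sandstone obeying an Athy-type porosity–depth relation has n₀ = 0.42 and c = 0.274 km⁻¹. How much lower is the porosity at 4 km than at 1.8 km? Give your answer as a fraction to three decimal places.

n(1.8) = 0.42·e^(−0.274×1.8) = 0.2565
n(4) = 0.42·e^(−0.274×4) = 0.1404
Δn = 0.2565 − 0.1404 = 0.1161

0.116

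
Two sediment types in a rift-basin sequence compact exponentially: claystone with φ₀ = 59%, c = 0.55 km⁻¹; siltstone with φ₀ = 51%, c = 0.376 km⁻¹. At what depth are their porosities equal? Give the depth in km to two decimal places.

0.84 km

Set φ₀ₐ e^(−cₐz) = φ₀ᵦ e^(−cᵦz) ⇒ ln(φ₀ₐ/φ₀ᵦ) = (cₐ − cᵦ)·z
z = ln(0.59/0.51) / (0.55 − 0.376) = 0.1457 / 0.174 = 0.837 km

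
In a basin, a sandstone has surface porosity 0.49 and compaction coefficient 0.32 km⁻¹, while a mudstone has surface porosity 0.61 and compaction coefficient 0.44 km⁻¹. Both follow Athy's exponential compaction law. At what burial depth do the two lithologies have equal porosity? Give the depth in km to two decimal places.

Set φ₀ₐ e^(−βₐZ) = φ₀ᵦ e^(−βᵦZ) ⇒ ln(φ₀ₐ/φ₀ᵦ) = (βₐ − βᵦ)·Z
Z = ln(0.49/0.61) / (0.32 − 0.44) = -0.2191 / -0.12 = 1.825 km

1.83 km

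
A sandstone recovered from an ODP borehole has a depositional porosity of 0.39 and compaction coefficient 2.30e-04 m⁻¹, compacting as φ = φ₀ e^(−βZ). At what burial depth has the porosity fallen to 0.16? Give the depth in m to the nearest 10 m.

Working in km (1 km = 1000 m; β in km⁻¹ = β in m⁻¹ × 1000):
Invert Athy's law: Z = ln(φ₀/φ) / β
Z = ln(0.39/0.16) / 0.23 = ln(2.438) / 0.23 = 0.8910 / 0.23 = 3.874 km

3870 m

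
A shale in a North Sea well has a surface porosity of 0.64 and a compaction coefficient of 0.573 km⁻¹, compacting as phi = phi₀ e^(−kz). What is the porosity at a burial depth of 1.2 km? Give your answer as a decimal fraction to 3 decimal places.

phi = phi₀·exp(−k·z) = 0.64 × exp(−0.573 × 1.2) = 0.64 × exp(−0.6876)
  = 0.64 × 0.5028 = 0.3218

0.322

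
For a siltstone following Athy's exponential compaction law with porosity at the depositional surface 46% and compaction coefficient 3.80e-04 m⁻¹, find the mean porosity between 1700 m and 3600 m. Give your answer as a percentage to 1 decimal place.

17.2%

Working in km (1 km = 1000 m; k in km⁻¹ = k in m⁻¹ × 1000):
⟨φ⟩ = (1/(z₂−z₁)) ∫ φ₀ e^(−kz) dz = φ₀·(e^(−k·z₁) − e^(−k·z₂)) / (k·(z₂−z₁))
e^(−0.38×1.7) = 0.5241; e^(−0.38×3.6) = 0.2546
⟨φ⟩ = 0.46 × (0.5241 − 0.2546) / (0.38 × 1.9) = 0.46 × 0.3733 = 0.1717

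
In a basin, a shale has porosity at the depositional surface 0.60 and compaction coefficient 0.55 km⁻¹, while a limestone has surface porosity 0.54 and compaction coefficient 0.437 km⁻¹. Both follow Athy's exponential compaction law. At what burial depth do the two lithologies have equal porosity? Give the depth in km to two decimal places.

Set φ₀ₐ e^(−βₐz) = φ₀ᵦ e^(−βᵦz) ⇒ ln(φ₀ₐ/φ₀ᵦ) = (βₐ − βᵦ)·z
z = ln(0.6/0.54) / (0.55 − 0.437) = 0.1054 / 0.113 = 0.932 km

0.93 km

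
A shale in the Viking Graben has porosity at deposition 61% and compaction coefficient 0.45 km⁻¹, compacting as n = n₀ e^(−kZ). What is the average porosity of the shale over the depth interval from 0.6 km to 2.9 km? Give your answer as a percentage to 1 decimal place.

29.0%

⟨n⟩ = (1/(Z₂−Z₁)) ∫ n₀ e^(−kZ) dZ = n₀·(e^(−k·Z₁) − e^(−k·Z₂)) / (k·(Z₂−Z₁))
e^(−0.45×0.6) = 0.7634; e^(−0.45×2.9) = 0.2712
⟨n⟩ = 0.61 × (0.7634 − 0.2712) / (0.45 × 2.3) = 0.61 × 0.4756 = 0.2901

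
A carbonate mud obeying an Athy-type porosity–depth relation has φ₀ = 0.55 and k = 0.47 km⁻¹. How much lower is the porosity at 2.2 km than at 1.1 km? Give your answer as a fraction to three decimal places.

φ(1.1) = 0.55·e^(−0.47×1.1) = 0.3280
φ(2.2) = 0.55·e^(−0.47×2.2) = 0.1956
Δφ = 0.3280 − 0.1956 = 0.1324

0.132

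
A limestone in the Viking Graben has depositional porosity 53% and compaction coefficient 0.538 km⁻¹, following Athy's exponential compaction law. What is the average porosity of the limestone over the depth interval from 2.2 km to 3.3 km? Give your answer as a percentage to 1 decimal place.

⟨phi⟩ = (1/(Z₂−Z₁)) ∫ phi₀ e^(−cZ) dZ = phi₀·(e^(−c·Z₁) − e^(−c·Z₂)) / (c·(Z₂−Z₁))
e^(−0.538×2.2) = 0.3062; e^(−0.538×3.3) = 0.1694
⟨phi⟩ = 0.53 × (0.3062 − 0.1694) / (0.538 × 1.1) = 0.53 × 0.2311 = 0.1225

12.2%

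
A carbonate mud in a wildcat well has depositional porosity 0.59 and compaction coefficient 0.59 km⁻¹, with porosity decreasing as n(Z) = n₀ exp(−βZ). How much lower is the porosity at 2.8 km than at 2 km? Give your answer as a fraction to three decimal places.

n(2) = 0.59·e^(−0.59×2) = 0.1813
n(2.8) = 0.59·e^(−0.59×2.8) = 0.1131
Δn = 0.1813 − 0.1131 = 0.0682

0.068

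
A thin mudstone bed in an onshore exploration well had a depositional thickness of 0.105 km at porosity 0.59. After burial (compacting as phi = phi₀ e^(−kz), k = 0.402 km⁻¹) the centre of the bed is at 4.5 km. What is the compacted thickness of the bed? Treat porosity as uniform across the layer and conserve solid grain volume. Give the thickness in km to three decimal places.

0.048 km

Porosity at 4.5 km: phi = 0.59·exp(−0.402×4.5) = 0.0967
Solid-volume conservation: h(1−phi) = h₀(1−phi₀) ⇒ h = h₀·(1−phi₀)/(1−phi)
h = 0.105 × (1 − 0.59)/(1 − 0.0967) = 0.105 × 0.4539 = 0.0477 km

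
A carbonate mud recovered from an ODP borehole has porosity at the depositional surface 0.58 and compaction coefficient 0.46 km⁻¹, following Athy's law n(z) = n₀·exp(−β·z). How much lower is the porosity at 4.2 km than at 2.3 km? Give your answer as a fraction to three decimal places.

0.117

n(2.3) = 0.58·e^(−0.46×2.3) = 0.2013
n(4.2) = 0.58·e^(−0.46×4.2) = 0.0840
Δn = 0.2013 − 0.0840 = 0.1173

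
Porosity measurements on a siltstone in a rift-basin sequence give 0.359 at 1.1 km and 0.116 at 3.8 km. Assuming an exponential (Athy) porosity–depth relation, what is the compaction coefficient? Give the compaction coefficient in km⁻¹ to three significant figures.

Athy: φ(d) = φ₀ e^(−βd) ⇒ φ₁/φ₂ = e^{β(d₂−d₁)} ⇒ β = ln(φ₁/φ₂)/(d₂−d₁)
β = ln(0.359/0.116) / (3.8 − 1.1) = ln(3.095) / 2.7 = 1.1297 / 2.7 = 0.4184 km⁻¹

0.418 km⁻¹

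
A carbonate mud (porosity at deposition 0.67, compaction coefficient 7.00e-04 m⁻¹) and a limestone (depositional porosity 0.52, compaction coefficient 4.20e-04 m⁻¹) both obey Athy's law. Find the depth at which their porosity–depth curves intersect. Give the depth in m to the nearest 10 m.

910 m

Working in km (1 km = 1000 m; k in km⁻¹ = k in m⁻¹ × 1000):
Set φ₀ₐ e^(−kₐd) = φ₀ᵦ e^(−kᵦd) ⇒ ln(φ₀ₐ/φ₀ᵦ) = (kₐ − kᵦ)·d
d = ln(0.67/0.52) / (0.7 − 0.42) = 0.2534 / 0.28 = 0.905 km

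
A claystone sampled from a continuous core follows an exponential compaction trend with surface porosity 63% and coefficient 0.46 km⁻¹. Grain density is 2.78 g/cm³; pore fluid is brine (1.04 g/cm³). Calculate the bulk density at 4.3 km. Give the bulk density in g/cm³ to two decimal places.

2.63 g/cm³

Porosity at depth: phi = 0.63·exp(−0.46×4.3) = 0.63×0.1383 = 0.0872
Bulk density: ρ_b = (1−phi)ρ_g + phi·ρ_f = 0.9128×2.78 + 0.0872×1.04
       = 2.538 + 0.091 = 2.628 g/cm³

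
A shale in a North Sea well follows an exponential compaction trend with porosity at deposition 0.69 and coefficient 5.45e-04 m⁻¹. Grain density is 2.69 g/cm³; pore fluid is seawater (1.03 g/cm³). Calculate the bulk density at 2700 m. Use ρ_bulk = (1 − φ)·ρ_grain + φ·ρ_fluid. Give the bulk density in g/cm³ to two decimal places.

2.43 g/cm³

Working in km (1 km = 1000 m; c in km⁻¹ = c in m⁻¹ × 1000):
Porosity at depth: φ = 0.69·exp(−0.545×2.7) = 0.69×0.2296 = 0.1584
Bulk density: ρ_b = (1−φ)ρ_g + φ·ρ_f = 0.8416×2.69 + 0.1584×1.03
       = 2.264 + 0.163 = 2.427 g/cm³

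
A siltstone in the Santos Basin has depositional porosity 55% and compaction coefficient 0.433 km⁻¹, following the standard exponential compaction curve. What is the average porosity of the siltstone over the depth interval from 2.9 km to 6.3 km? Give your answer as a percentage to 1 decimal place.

8.2%

⟨phi⟩ = (1/(z₂−z₁)) ∫ phi₀ e^(−kz) dz = phi₀·(e^(−k·z₁) − e^(−k·z₂)) / (k·(z₂−z₁))
e^(−0.433×2.9) = 0.2849; e^(−0.433×6.3) = 0.0654
⟨phi⟩ = 0.55 × (0.2849 − 0.0654) / (0.433 × 3.4) = 0.55 × 0.1491 = 0.0820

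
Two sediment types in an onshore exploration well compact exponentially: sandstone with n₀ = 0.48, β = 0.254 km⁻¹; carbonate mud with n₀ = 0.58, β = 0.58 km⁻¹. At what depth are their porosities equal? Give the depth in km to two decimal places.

0.58 km

Set n₀ₐ e^(−βₐZ) = n₀ᵦ e^(−βᵦZ) ⇒ ln(n₀ₐ/n₀ᵦ) = (βₐ − βᵦ)·Z
Z = ln(0.48/0.58) / (0.254 − 0.58) = -0.1892 / -0.326 = 0.580 km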